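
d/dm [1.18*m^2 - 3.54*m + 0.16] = 2.36*m - 3.54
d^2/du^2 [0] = 0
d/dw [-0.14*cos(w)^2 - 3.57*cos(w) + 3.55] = (0.28*cos(w) + 3.57)*sin(w)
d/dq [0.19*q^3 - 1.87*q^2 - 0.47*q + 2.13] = 0.57*q^2 - 3.74*q - 0.47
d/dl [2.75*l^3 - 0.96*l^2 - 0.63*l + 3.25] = 8.25*l^2 - 1.92*l - 0.63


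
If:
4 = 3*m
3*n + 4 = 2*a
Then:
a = 3*n/2 + 2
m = 4/3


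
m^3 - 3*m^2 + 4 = (m - 2)^2*(m + 1)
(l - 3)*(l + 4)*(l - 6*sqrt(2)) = l^3 - 6*sqrt(2)*l^2 + l^2 - 12*l - 6*sqrt(2)*l + 72*sqrt(2)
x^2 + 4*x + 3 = (x + 1)*(x + 3)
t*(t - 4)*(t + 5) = t^3 + t^2 - 20*t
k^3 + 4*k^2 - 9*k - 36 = (k - 3)*(k + 3)*(k + 4)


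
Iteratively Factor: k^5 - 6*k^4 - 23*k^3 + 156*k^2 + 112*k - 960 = (k - 4)*(k^4 - 2*k^3 - 31*k^2 + 32*k + 240) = (k - 4)*(k + 4)*(k^3 - 6*k^2 - 7*k + 60) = (k - 4)*(k + 3)*(k + 4)*(k^2 - 9*k + 20) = (k - 5)*(k - 4)*(k + 3)*(k + 4)*(k - 4)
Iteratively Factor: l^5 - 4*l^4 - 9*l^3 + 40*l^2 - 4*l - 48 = (l + 3)*(l^4 - 7*l^3 + 12*l^2 + 4*l - 16) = (l + 1)*(l + 3)*(l^3 - 8*l^2 + 20*l - 16) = (l - 4)*(l + 1)*(l + 3)*(l^2 - 4*l + 4) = (l - 4)*(l - 2)*(l + 1)*(l + 3)*(l - 2)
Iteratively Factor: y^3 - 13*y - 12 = (y - 4)*(y^2 + 4*y + 3) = (y - 4)*(y + 3)*(y + 1)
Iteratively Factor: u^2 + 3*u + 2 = (u + 2)*(u + 1)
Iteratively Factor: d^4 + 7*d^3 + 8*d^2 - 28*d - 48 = (d + 2)*(d^3 + 5*d^2 - 2*d - 24) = (d - 2)*(d + 2)*(d^2 + 7*d + 12) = (d - 2)*(d + 2)*(d + 3)*(d + 4)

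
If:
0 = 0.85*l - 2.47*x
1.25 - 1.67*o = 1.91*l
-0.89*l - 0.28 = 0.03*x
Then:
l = -0.31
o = 1.10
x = -0.11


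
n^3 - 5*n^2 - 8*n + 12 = (n - 6)*(n - 1)*(n + 2)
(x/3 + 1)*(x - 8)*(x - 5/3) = x^3/3 - 20*x^2/9 - 47*x/9 + 40/3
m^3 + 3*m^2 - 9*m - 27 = (m - 3)*(m + 3)^2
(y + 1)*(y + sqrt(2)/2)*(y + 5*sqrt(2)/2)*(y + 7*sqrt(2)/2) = y^4 + y^3 + 13*sqrt(2)*y^3/2 + 13*sqrt(2)*y^2/2 + 47*y^2/2 + 35*sqrt(2)*y/4 + 47*y/2 + 35*sqrt(2)/4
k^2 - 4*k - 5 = (k - 5)*(k + 1)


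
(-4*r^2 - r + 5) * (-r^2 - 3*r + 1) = 4*r^4 + 13*r^3 - 6*r^2 - 16*r + 5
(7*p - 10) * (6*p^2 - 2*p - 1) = 42*p^3 - 74*p^2 + 13*p + 10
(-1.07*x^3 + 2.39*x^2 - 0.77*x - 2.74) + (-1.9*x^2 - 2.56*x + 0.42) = -1.07*x^3 + 0.49*x^2 - 3.33*x - 2.32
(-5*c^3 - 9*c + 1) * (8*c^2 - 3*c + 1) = -40*c^5 + 15*c^4 - 77*c^3 + 35*c^2 - 12*c + 1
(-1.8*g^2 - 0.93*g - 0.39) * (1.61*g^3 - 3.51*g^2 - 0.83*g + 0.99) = -2.898*g^5 + 4.8207*g^4 + 4.1304*g^3 + 0.3588*g^2 - 0.597*g - 0.3861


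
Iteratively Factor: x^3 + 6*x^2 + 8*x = (x + 2)*(x^2 + 4*x) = x*(x + 2)*(x + 4)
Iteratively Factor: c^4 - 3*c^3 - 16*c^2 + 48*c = (c)*(c^3 - 3*c^2 - 16*c + 48) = c*(c - 3)*(c^2 - 16) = c*(c - 4)*(c - 3)*(c + 4)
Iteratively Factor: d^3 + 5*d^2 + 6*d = (d)*(d^2 + 5*d + 6) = d*(d + 2)*(d + 3)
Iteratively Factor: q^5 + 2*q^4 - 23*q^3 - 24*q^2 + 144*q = (q + 4)*(q^4 - 2*q^3 - 15*q^2 + 36*q) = q*(q + 4)*(q^3 - 2*q^2 - 15*q + 36) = q*(q - 3)*(q + 4)*(q^2 + q - 12) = q*(q - 3)*(q + 4)^2*(q - 3)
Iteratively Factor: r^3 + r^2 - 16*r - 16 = (r - 4)*(r^2 + 5*r + 4) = (r - 4)*(r + 1)*(r + 4)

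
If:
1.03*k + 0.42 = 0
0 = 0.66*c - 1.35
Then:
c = 2.05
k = -0.41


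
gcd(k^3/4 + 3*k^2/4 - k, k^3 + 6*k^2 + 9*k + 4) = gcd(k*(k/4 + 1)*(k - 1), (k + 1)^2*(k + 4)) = k + 4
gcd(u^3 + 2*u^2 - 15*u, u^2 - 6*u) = u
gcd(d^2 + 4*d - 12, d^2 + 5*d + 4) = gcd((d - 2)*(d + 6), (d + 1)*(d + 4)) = 1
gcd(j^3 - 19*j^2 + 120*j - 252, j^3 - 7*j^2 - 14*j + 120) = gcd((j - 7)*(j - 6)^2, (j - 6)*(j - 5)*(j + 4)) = j - 6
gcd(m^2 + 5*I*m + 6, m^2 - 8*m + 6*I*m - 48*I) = m + 6*I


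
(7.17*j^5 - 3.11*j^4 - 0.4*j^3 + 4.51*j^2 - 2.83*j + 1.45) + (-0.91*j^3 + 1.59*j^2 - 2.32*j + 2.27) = 7.17*j^5 - 3.11*j^4 - 1.31*j^3 + 6.1*j^2 - 5.15*j + 3.72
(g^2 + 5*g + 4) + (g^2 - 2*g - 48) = 2*g^2 + 3*g - 44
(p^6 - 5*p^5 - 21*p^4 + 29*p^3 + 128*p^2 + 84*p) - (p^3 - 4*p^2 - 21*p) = p^6 - 5*p^5 - 21*p^4 + 28*p^3 + 132*p^2 + 105*p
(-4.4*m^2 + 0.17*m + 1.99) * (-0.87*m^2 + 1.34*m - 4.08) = 3.828*m^4 - 6.0439*m^3 + 16.4485*m^2 + 1.973*m - 8.1192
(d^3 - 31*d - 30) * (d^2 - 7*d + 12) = d^5 - 7*d^4 - 19*d^3 + 187*d^2 - 162*d - 360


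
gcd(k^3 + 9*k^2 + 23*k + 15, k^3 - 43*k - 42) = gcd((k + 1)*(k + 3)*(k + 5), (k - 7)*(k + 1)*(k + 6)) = k + 1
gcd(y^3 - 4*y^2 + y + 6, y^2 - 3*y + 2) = y - 2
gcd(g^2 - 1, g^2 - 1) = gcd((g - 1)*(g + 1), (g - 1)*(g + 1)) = g^2 - 1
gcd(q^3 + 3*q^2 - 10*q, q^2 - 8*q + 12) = q - 2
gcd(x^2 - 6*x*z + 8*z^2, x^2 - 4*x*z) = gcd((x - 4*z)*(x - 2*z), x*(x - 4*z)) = x - 4*z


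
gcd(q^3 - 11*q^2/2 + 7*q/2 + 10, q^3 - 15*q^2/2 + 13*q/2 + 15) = q^2 - 3*q/2 - 5/2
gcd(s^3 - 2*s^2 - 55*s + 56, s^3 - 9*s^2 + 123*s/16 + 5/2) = s - 8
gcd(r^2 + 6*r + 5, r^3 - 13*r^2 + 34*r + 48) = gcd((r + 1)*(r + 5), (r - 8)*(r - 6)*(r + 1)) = r + 1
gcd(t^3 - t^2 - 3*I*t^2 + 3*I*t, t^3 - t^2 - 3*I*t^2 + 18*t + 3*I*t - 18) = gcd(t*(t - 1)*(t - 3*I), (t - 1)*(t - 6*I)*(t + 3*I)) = t - 1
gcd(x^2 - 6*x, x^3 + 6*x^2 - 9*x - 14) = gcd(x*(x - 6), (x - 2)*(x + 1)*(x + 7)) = 1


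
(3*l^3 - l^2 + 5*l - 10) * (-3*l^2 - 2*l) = -9*l^5 - 3*l^4 - 13*l^3 + 20*l^2 + 20*l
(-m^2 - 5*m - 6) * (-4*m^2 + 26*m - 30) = 4*m^4 - 6*m^3 - 76*m^2 - 6*m + 180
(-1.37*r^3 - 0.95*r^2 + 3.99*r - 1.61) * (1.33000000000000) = -1.8221*r^3 - 1.2635*r^2 + 5.3067*r - 2.1413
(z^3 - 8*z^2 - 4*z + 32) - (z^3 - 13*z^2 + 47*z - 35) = 5*z^2 - 51*z + 67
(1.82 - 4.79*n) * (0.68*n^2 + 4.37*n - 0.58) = -3.2572*n^3 - 19.6947*n^2 + 10.7316*n - 1.0556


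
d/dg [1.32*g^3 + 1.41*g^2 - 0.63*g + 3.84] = 3.96*g^2 + 2.82*g - 0.63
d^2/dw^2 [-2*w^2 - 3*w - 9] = -4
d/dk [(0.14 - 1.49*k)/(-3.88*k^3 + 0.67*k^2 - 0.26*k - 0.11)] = (-11.5624*k^3 + 2.6279*k^2 - 0.1876*k + 0.2003)/(15.0544*k^6 - 5.1992*k^5 + 2.4665*k^4 + 0.5052*k^3 - 0.0798*k^2 + 0.0572*k + 0.0121)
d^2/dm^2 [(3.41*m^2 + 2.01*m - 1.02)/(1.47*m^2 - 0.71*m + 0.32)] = (15.804852*m^3 - 22.849092*m^2 + 0.714420000000002*m + 1.542964)/(3.176523*m^6 - 4.602717*m^5 + 4.297545*m^4 - 2.361815*m^3 + 0.93552*m^2 - 0.218112*m + 0.032768)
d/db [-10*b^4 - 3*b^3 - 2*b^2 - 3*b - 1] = -40*b^3 - 9*b^2 - 4*b - 3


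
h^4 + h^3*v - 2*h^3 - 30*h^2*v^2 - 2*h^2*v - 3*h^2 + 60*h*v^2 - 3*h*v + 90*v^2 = (h - 3)*(h + 1)*(h - 5*v)*(h + 6*v)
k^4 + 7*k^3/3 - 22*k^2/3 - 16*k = k*(k - 8/3)*(k + 2)*(k + 3)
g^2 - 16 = (g - 4)*(g + 4)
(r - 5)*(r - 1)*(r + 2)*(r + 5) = r^4 + r^3 - 27*r^2 - 25*r + 50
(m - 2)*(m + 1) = m^2 - m - 2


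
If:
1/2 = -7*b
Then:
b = -1/14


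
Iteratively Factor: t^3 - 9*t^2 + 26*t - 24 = (t - 2)*(t^2 - 7*t + 12) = (t - 3)*(t - 2)*(t - 4)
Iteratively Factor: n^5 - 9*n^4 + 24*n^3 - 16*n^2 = (n - 4)*(n^4 - 5*n^3 + 4*n^2) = n*(n - 4)*(n^3 - 5*n^2 + 4*n) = n*(n - 4)^2*(n^2 - n) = n^2*(n - 4)^2*(n - 1)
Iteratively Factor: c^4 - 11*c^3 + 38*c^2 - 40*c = (c)*(c^3 - 11*c^2 + 38*c - 40) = c*(c - 2)*(c^2 - 9*c + 20) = c*(c - 5)*(c - 2)*(c - 4)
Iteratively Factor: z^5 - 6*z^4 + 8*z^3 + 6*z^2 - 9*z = (z - 3)*(z^4 - 3*z^3 - z^2 + 3*z) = (z - 3)^2*(z^3 - z) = (z - 3)^2*(z + 1)*(z^2 - z) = (z - 3)^2*(z - 1)*(z + 1)*(z)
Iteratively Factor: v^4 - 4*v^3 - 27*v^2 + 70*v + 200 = (v + 4)*(v^3 - 8*v^2 + 5*v + 50) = (v - 5)*(v + 4)*(v^2 - 3*v - 10) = (v - 5)^2*(v + 4)*(v + 2)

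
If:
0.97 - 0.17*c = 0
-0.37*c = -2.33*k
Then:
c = 5.71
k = 0.91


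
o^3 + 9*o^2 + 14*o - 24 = (o - 1)*(o + 4)*(o + 6)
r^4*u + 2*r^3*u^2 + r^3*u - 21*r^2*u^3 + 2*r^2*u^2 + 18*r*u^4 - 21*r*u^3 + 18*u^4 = (r - 3*u)*(r - u)*(r + 6*u)*(r*u + u)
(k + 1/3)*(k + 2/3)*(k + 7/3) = k^3 + 10*k^2/3 + 23*k/9 + 14/27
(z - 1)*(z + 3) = z^2 + 2*z - 3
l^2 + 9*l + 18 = (l + 3)*(l + 6)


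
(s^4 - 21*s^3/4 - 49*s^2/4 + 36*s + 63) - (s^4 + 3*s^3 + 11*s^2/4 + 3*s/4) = -33*s^3/4 - 15*s^2 + 141*s/4 + 63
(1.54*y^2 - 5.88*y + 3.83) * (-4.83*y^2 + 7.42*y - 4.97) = -7.4382*y^4 + 39.8272*y^3 - 69.7823*y^2 + 57.6422*y - 19.0351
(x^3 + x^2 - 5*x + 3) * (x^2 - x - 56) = x^5 - 62*x^3 - 48*x^2 + 277*x - 168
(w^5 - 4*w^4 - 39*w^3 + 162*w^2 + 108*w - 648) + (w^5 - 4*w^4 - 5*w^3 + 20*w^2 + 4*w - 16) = 2*w^5 - 8*w^4 - 44*w^3 + 182*w^2 + 112*w - 664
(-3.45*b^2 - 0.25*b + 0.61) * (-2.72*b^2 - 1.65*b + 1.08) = 9.384*b^4 + 6.3725*b^3 - 4.9727*b^2 - 1.2765*b + 0.6588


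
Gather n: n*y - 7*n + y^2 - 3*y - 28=n*(y - 7) + y^2 - 3*y - 28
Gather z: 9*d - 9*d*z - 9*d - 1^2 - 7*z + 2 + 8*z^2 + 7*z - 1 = -9*d*z + 8*z^2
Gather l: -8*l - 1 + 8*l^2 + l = 8*l^2 - 7*l - 1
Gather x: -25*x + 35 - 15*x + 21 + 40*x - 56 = 0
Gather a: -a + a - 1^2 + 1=0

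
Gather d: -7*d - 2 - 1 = -7*d - 3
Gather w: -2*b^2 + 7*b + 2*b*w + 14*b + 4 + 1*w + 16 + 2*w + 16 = -2*b^2 + 21*b + w*(2*b + 3) + 36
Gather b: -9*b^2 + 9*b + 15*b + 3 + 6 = -9*b^2 + 24*b + 9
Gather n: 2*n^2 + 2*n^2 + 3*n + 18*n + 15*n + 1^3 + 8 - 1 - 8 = 4*n^2 + 36*n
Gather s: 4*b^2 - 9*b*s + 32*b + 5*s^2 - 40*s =4*b^2 + 32*b + 5*s^2 + s*(-9*b - 40)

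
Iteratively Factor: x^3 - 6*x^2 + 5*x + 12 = (x + 1)*(x^2 - 7*x + 12) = (x - 3)*(x + 1)*(x - 4)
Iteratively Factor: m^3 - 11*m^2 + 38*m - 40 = (m - 2)*(m^2 - 9*m + 20) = (m - 4)*(m - 2)*(m - 5)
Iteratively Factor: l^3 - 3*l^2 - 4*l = (l)*(l^2 - 3*l - 4) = l*(l - 4)*(l + 1)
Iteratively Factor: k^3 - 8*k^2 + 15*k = (k - 5)*(k^2 - 3*k) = (k - 5)*(k - 3)*(k)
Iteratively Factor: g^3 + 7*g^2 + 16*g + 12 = (g + 2)*(g^2 + 5*g + 6) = (g + 2)*(g + 3)*(g + 2)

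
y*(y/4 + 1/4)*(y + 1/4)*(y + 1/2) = y^4/4 + 7*y^3/16 + 7*y^2/32 + y/32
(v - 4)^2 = v^2 - 8*v + 16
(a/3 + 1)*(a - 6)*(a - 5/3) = a^3/3 - 14*a^2/9 - 13*a/3 + 10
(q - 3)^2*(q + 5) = q^3 - q^2 - 21*q + 45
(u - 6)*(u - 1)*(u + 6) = u^3 - u^2 - 36*u + 36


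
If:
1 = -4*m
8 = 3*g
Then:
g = 8/3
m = -1/4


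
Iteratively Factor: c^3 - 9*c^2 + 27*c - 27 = (c - 3)*(c^2 - 6*c + 9) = (c - 3)^2*(c - 3)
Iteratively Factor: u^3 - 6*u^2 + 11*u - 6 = (u - 1)*(u^2 - 5*u + 6) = (u - 3)*(u - 1)*(u - 2)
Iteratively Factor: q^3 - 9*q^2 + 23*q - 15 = (q - 5)*(q^2 - 4*q + 3) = (q - 5)*(q - 1)*(q - 3)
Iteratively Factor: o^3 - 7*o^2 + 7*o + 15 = (o + 1)*(o^2 - 8*o + 15) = (o - 5)*(o + 1)*(o - 3)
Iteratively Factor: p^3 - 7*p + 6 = (p + 3)*(p^2 - 3*p + 2) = (p - 1)*(p + 3)*(p - 2)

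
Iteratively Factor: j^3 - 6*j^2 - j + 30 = (j + 2)*(j^2 - 8*j + 15) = (j - 3)*(j + 2)*(j - 5)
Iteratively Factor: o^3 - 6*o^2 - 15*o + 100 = (o - 5)*(o^2 - o - 20) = (o - 5)^2*(o + 4)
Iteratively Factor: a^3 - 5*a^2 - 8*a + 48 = (a + 3)*(a^2 - 8*a + 16) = (a - 4)*(a + 3)*(a - 4)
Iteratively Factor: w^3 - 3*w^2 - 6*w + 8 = (w - 1)*(w^2 - 2*w - 8) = (w - 4)*(w - 1)*(w + 2)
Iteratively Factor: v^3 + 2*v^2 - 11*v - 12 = (v + 4)*(v^2 - 2*v - 3) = (v + 1)*(v + 4)*(v - 3)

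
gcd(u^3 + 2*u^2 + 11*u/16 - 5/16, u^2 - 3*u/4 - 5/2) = u + 5/4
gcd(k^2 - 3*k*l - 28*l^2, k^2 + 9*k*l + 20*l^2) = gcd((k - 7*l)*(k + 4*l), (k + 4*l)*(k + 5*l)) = k + 4*l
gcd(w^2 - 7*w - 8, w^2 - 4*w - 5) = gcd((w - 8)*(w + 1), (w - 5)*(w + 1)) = w + 1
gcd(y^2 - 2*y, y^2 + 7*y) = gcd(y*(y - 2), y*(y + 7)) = y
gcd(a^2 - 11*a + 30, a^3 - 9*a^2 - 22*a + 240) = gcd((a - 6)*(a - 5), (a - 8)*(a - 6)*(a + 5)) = a - 6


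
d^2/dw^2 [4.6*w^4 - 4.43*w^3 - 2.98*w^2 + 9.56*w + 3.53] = 55.2*w^2 - 26.58*w - 5.96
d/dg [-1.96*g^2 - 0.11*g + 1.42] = -3.92*g - 0.11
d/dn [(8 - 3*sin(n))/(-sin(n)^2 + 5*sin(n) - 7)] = (-3*sin(n)^2 + 16*sin(n) - 19)*cos(n)/(sin(n)^2 - 5*sin(n) + 7)^2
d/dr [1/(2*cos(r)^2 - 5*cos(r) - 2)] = (4*cos(r) - 5)*sin(r)/(2*sin(r)^2 + 5*cos(r))^2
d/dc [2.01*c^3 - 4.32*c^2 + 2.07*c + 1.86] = 6.03*c^2 - 8.64*c + 2.07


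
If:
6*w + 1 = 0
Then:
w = -1/6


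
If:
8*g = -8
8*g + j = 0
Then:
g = -1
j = 8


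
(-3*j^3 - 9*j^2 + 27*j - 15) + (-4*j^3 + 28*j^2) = -7*j^3 + 19*j^2 + 27*j - 15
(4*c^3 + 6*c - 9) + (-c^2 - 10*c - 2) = 4*c^3 - c^2 - 4*c - 11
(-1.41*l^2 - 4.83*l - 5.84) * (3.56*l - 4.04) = -5.0196*l^3 - 11.4984*l^2 - 1.2772*l + 23.5936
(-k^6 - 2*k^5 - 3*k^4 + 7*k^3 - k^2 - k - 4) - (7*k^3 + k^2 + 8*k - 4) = -k^6 - 2*k^5 - 3*k^4 - 2*k^2 - 9*k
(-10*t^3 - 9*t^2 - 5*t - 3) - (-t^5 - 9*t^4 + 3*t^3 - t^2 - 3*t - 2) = t^5 + 9*t^4 - 13*t^3 - 8*t^2 - 2*t - 1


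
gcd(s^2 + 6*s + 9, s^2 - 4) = 1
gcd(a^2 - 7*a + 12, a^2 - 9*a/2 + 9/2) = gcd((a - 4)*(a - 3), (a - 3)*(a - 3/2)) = a - 3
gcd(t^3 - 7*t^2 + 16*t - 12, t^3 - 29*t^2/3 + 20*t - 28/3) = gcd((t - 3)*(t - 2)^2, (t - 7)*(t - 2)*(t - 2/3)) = t - 2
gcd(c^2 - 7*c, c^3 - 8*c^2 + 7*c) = c^2 - 7*c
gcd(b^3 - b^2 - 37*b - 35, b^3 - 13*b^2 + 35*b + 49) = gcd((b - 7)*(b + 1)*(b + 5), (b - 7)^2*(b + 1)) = b^2 - 6*b - 7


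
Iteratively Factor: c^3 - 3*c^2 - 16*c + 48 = (c - 3)*(c^2 - 16) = (c - 4)*(c - 3)*(c + 4)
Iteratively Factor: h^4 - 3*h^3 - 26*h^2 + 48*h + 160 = (h + 2)*(h^3 - 5*h^2 - 16*h + 80) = (h + 2)*(h + 4)*(h^2 - 9*h + 20) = (h - 5)*(h + 2)*(h + 4)*(h - 4)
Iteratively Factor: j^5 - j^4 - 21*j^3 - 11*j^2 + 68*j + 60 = (j + 1)*(j^4 - 2*j^3 - 19*j^2 + 8*j + 60) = (j + 1)*(j + 3)*(j^3 - 5*j^2 - 4*j + 20) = (j - 2)*(j + 1)*(j + 3)*(j^2 - 3*j - 10) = (j - 2)*(j + 1)*(j + 2)*(j + 3)*(j - 5)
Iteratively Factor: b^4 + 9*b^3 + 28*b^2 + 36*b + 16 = (b + 4)*(b^3 + 5*b^2 + 8*b + 4) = (b + 2)*(b + 4)*(b^2 + 3*b + 2) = (b + 2)^2*(b + 4)*(b + 1)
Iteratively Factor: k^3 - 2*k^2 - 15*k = (k + 3)*(k^2 - 5*k) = k*(k + 3)*(k - 5)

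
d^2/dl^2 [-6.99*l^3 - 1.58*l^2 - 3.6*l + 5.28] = -41.94*l - 3.16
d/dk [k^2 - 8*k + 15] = 2*k - 8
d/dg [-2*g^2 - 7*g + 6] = -4*g - 7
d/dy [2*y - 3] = 2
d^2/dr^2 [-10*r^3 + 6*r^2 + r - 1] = 12 - 60*r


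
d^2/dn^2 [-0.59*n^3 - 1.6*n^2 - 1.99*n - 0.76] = -3.54*n - 3.2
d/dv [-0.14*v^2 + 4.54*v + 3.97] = 4.54 - 0.28*v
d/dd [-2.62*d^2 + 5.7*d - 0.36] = 5.7 - 5.24*d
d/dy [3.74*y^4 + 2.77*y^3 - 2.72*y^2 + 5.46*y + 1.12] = 14.96*y^3 + 8.31*y^2 - 5.44*y + 5.46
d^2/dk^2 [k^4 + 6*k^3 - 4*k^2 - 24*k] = 12*k^2 + 36*k - 8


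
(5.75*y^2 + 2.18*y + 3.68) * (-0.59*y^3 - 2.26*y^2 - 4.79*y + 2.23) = -3.3925*y^5 - 14.2812*y^4 - 34.6405*y^3 - 5.9365*y^2 - 12.7658*y + 8.2064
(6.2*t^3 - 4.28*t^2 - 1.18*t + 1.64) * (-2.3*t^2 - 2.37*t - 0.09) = -14.26*t^5 - 4.85*t^4 + 12.2996*t^3 - 0.590199999999999*t^2 - 3.7806*t - 0.1476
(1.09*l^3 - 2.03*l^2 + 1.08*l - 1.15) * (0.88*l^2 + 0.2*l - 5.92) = 0.9592*l^5 - 1.5684*l^4 - 5.9084*l^3 + 11.2216*l^2 - 6.6236*l + 6.808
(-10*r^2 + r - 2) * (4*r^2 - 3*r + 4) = -40*r^4 + 34*r^3 - 51*r^2 + 10*r - 8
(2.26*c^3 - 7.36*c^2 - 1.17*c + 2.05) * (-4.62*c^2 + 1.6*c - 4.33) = -10.4412*c^5 + 37.6192*c^4 - 16.1564*c^3 + 20.5258*c^2 + 8.3461*c - 8.8765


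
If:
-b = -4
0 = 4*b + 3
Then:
No Solution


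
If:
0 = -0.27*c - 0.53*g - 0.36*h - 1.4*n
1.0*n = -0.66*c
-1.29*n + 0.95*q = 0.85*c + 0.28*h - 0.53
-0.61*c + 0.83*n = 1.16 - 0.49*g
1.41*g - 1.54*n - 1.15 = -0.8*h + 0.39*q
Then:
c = -0.01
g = 2.35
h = -3.48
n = 0.00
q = -1.58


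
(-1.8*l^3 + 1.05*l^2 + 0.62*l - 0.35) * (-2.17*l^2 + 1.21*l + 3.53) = 3.906*l^5 - 4.4565*l^4 - 6.4289*l^3 + 5.2162*l^2 + 1.7651*l - 1.2355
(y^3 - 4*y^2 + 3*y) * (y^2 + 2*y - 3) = y^5 - 2*y^4 - 8*y^3 + 18*y^2 - 9*y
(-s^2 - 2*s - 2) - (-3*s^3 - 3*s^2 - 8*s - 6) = 3*s^3 + 2*s^2 + 6*s + 4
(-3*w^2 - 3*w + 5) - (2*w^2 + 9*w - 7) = -5*w^2 - 12*w + 12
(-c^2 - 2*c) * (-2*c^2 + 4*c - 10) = 2*c^4 + 2*c^2 + 20*c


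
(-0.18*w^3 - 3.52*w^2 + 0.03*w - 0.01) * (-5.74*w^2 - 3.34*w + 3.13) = 1.0332*w^5 + 20.806*w^4 + 11.0212*w^3 - 11.0604*w^2 + 0.1273*w - 0.0313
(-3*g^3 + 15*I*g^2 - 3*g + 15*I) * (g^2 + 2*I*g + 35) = -3*g^5 + 9*I*g^4 - 138*g^3 + 534*I*g^2 - 135*g + 525*I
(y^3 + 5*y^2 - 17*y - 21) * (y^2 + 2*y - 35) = y^5 + 7*y^4 - 42*y^3 - 230*y^2 + 553*y + 735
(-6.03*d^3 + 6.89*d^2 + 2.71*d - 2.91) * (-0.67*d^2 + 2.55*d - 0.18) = 4.0401*d^5 - 19.9928*d^4 + 16.8392*d^3 + 7.62*d^2 - 7.9083*d + 0.5238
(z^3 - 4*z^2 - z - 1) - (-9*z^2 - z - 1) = z^3 + 5*z^2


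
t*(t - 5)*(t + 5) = t^3 - 25*t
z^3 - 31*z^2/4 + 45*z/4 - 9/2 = (z - 6)*(z - 1)*(z - 3/4)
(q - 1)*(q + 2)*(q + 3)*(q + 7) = q^4 + 11*q^3 + 29*q^2 + q - 42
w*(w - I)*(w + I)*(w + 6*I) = w^4 + 6*I*w^3 + w^2 + 6*I*w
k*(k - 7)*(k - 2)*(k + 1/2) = k^4 - 17*k^3/2 + 19*k^2/2 + 7*k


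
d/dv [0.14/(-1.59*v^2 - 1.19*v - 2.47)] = (0.4452*v + 0.1666)/(1.59*v^2 + 1.19*v + 2.47)^2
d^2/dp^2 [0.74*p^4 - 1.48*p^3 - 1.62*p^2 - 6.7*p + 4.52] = 8.88*p^2 - 8.88*p - 3.24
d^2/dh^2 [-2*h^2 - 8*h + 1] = -4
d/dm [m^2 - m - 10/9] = 2*m - 1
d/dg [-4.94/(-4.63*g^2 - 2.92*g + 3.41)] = (-45.7444*g - 14.4248)/(4.63*g^2 + 2.92*g - 3.41)^2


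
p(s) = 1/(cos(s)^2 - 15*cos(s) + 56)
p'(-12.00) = 0.00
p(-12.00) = 0.02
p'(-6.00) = 0.00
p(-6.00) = 0.02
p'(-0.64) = 0.00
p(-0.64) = 0.02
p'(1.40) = -0.01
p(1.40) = 0.02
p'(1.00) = -0.01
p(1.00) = 0.02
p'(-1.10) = 0.01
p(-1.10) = 0.02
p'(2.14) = -0.00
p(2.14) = 0.02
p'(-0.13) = 0.00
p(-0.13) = 0.02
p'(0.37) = -0.00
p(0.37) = 0.02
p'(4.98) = 0.01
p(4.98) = 0.02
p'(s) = (2*sin(s)*cos(s) - 15*sin(s))/(cos(s)^2 - 15*cos(s) + 56)^2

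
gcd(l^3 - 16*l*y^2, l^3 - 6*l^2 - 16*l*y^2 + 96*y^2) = -l^2 + 16*y^2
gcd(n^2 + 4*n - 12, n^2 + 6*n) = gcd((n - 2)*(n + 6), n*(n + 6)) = n + 6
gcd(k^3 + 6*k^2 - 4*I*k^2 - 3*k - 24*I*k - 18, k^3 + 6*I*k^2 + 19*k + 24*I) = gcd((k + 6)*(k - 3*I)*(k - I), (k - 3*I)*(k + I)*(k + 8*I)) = k - 3*I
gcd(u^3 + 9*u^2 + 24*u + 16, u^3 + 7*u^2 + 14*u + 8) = u^2 + 5*u + 4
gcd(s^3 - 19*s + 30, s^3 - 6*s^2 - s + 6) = 1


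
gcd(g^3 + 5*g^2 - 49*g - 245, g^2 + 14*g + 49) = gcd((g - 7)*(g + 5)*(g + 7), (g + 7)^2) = g + 7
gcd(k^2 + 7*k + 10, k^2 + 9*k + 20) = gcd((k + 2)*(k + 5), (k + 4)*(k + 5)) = k + 5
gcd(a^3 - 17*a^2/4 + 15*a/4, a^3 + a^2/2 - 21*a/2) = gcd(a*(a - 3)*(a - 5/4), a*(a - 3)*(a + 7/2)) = a^2 - 3*a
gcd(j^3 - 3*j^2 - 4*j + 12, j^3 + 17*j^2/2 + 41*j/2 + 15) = j + 2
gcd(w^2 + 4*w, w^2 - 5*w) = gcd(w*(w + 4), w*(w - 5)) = w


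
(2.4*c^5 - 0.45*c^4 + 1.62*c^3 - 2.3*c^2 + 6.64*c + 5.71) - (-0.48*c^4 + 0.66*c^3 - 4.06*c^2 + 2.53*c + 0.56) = 2.4*c^5 + 0.03*c^4 + 0.96*c^3 + 1.76*c^2 + 4.11*c + 5.15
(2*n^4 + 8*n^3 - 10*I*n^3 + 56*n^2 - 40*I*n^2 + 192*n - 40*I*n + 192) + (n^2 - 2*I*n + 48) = 2*n^4 + 8*n^3 - 10*I*n^3 + 57*n^2 - 40*I*n^2 + 192*n - 42*I*n + 240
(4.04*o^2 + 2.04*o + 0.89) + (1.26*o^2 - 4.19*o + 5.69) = 5.3*o^2 - 2.15*o + 6.58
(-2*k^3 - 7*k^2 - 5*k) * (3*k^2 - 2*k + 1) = -6*k^5 - 17*k^4 - 3*k^3 + 3*k^2 - 5*k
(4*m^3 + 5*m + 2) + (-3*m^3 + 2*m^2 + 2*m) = m^3 + 2*m^2 + 7*m + 2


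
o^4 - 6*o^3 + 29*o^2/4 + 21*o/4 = o*(o - 7/2)*(o - 3)*(o + 1/2)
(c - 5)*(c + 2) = c^2 - 3*c - 10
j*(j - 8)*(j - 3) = j^3 - 11*j^2 + 24*j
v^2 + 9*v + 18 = (v + 3)*(v + 6)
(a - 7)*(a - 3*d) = a^2 - 3*a*d - 7*a + 21*d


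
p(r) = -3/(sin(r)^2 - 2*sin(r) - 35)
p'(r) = -3*(-2*sin(r)*cos(r) + 2*cos(r))/(sin(r)^2 - 2*sin(r) - 35)^2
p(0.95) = 0.08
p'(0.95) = -0.00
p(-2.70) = 0.09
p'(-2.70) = 0.01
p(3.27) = 0.09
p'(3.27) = 0.01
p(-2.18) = 0.09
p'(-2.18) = 0.01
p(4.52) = 0.09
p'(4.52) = 0.00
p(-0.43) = 0.09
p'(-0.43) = -0.01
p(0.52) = 0.08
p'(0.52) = -0.00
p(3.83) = 0.09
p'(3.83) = 0.01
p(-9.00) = 0.09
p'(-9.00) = 0.01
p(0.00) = 0.09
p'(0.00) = 0.00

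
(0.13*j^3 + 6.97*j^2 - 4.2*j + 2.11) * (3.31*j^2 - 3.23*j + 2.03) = 0.4303*j^5 + 22.6508*j^4 - 36.1512*j^3 + 34.6992*j^2 - 15.3413*j + 4.2833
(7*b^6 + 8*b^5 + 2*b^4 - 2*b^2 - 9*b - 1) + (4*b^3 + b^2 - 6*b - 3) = 7*b^6 + 8*b^5 + 2*b^4 + 4*b^3 - b^2 - 15*b - 4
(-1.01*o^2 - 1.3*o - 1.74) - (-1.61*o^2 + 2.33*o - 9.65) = 0.6*o^2 - 3.63*o + 7.91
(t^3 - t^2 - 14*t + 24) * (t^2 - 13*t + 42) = t^5 - 14*t^4 + 41*t^3 + 164*t^2 - 900*t + 1008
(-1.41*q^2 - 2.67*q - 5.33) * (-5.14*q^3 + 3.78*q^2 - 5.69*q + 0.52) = 7.2474*q^5 + 8.394*q^4 + 25.3265*q^3 - 5.6883*q^2 + 28.9393*q - 2.7716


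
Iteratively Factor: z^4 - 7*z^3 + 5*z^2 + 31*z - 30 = (z - 5)*(z^3 - 2*z^2 - 5*z + 6) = (z - 5)*(z - 1)*(z^2 - z - 6) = (z - 5)*(z - 3)*(z - 1)*(z + 2)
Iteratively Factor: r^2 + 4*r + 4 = (r + 2)*(r + 2)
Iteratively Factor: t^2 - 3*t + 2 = (t - 1)*(t - 2)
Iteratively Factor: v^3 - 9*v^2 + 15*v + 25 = (v + 1)*(v^2 - 10*v + 25) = (v - 5)*(v + 1)*(v - 5)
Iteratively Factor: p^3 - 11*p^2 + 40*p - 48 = (p - 4)*(p^2 - 7*p + 12) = (p - 4)^2*(p - 3)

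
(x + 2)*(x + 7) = x^2 + 9*x + 14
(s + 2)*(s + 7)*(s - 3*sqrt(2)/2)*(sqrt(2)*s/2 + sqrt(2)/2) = sqrt(2)*s^4/2 - 3*s^3/2 + 5*sqrt(2)*s^3 - 15*s^2 + 23*sqrt(2)*s^2/2 - 69*s/2 + 7*sqrt(2)*s - 21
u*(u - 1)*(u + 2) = u^3 + u^2 - 2*u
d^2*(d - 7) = d^3 - 7*d^2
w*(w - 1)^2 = w^3 - 2*w^2 + w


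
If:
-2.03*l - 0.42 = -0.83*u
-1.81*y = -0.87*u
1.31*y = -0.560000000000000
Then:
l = -0.57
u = -0.89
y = -0.43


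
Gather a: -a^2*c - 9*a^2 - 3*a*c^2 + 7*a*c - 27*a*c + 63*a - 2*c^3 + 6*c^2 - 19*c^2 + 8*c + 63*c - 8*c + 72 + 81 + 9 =a^2*(-c - 9) + a*(-3*c^2 - 20*c + 63) - 2*c^3 - 13*c^2 + 63*c + 162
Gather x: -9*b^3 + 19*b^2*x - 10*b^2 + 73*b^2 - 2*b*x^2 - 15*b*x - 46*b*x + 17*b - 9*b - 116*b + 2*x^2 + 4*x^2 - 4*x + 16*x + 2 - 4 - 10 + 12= -9*b^3 + 63*b^2 - 108*b + x^2*(6 - 2*b) + x*(19*b^2 - 61*b + 12)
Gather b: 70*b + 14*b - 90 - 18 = 84*b - 108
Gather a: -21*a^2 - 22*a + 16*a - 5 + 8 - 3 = -21*a^2 - 6*a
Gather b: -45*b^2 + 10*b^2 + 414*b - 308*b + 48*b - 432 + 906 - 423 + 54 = -35*b^2 + 154*b + 105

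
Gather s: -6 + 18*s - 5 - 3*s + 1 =15*s - 10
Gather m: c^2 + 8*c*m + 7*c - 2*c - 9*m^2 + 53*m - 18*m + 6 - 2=c^2 + 5*c - 9*m^2 + m*(8*c + 35) + 4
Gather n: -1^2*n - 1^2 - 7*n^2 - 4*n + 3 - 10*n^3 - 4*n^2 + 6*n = -10*n^3 - 11*n^2 + n + 2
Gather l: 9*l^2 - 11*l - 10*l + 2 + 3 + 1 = 9*l^2 - 21*l + 6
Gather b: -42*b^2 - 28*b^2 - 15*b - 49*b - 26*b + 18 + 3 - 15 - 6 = -70*b^2 - 90*b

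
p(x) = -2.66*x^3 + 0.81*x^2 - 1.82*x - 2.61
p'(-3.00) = -78.50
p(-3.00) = 81.96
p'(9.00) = -633.62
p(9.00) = -1892.52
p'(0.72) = -4.79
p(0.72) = -4.49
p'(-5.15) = -221.81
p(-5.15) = 391.58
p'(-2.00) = -36.98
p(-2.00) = 25.55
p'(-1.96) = -35.65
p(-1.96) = 24.10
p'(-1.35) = -18.55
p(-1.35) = 7.87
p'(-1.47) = -21.45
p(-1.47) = 10.27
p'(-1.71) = -27.92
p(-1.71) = 16.17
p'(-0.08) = -2.00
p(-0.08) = -2.46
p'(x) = -7.98*x^2 + 1.62*x - 1.82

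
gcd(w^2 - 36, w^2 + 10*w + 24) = w + 6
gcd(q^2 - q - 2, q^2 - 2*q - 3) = q + 1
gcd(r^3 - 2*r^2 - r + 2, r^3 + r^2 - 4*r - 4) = r^2 - r - 2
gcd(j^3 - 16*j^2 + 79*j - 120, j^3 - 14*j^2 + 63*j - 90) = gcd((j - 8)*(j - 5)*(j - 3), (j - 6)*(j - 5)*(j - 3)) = j^2 - 8*j + 15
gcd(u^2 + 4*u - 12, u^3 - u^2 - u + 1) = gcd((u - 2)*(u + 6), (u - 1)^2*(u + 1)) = 1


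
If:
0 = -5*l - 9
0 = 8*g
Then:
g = 0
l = -9/5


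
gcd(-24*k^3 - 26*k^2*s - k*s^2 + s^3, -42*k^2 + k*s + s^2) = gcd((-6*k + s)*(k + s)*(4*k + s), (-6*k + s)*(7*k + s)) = -6*k + s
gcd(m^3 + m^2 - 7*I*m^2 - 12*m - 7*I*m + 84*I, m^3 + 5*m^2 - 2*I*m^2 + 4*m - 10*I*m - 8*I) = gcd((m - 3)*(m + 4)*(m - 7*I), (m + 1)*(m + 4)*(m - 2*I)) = m + 4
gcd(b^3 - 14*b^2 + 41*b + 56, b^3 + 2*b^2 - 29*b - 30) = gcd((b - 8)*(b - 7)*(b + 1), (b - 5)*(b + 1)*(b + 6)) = b + 1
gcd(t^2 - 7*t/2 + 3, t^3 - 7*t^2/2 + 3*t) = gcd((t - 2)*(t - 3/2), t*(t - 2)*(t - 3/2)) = t^2 - 7*t/2 + 3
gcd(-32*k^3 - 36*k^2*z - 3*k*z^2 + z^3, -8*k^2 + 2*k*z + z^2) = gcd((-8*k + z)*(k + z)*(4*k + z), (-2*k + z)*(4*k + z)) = 4*k + z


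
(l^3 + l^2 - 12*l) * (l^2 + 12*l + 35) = l^5 + 13*l^4 + 35*l^3 - 109*l^2 - 420*l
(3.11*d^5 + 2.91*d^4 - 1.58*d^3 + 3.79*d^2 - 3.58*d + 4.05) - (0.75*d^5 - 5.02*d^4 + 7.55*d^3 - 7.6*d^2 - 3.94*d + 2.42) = 2.36*d^5 + 7.93*d^4 - 9.13*d^3 + 11.39*d^2 + 0.36*d + 1.63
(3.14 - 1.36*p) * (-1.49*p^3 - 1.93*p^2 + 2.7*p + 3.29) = 2.0264*p^4 - 2.0538*p^3 - 9.7322*p^2 + 4.0036*p + 10.3306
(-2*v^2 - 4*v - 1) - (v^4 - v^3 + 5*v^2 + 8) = -v^4 + v^3 - 7*v^2 - 4*v - 9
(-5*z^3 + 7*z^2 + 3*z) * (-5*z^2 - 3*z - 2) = 25*z^5 - 20*z^4 - 26*z^3 - 23*z^2 - 6*z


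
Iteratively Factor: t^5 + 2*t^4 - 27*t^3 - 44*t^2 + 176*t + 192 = (t - 3)*(t^4 + 5*t^3 - 12*t^2 - 80*t - 64) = (t - 3)*(t + 4)*(t^3 + t^2 - 16*t - 16) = (t - 4)*(t - 3)*(t + 4)*(t^2 + 5*t + 4) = (t - 4)*(t - 3)*(t + 1)*(t + 4)*(t + 4)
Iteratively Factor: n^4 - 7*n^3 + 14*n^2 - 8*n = (n - 2)*(n^3 - 5*n^2 + 4*n) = (n - 2)*(n - 1)*(n^2 - 4*n) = (n - 4)*(n - 2)*(n - 1)*(n)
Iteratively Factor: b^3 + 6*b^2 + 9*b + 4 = (b + 4)*(b^2 + 2*b + 1) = (b + 1)*(b + 4)*(b + 1)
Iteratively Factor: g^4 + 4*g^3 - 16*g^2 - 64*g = (g - 4)*(g^3 + 8*g^2 + 16*g) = g*(g - 4)*(g^2 + 8*g + 16) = g*(g - 4)*(g + 4)*(g + 4)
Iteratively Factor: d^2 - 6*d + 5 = (d - 1)*(d - 5)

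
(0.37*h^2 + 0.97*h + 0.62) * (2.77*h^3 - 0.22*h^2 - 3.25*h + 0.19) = 1.0249*h^5 + 2.6055*h^4 + 0.3015*h^3 - 3.2186*h^2 - 1.8307*h + 0.1178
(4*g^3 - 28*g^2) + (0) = 4*g^3 - 28*g^2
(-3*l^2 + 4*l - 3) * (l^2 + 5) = -3*l^4 + 4*l^3 - 18*l^2 + 20*l - 15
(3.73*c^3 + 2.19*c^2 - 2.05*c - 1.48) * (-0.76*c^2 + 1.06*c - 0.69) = -2.8348*c^5 + 2.2894*c^4 + 1.3057*c^3 - 2.5593*c^2 - 0.1543*c + 1.0212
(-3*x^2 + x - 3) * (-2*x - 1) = 6*x^3 + x^2 + 5*x + 3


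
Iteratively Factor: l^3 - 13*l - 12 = (l + 3)*(l^2 - 3*l - 4) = (l - 4)*(l + 3)*(l + 1)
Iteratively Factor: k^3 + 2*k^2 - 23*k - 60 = (k + 4)*(k^2 - 2*k - 15) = (k - 5)*(k + 4)*(k + 3)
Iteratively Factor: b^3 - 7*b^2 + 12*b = (b - 3)*(b^2 - 4*b) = (b - 4)*(b - 3)*(b)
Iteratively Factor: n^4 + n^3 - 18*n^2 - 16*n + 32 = (n + 2)*(n^3 - n^2 - 16*n + 16) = (n - 1)*(n + 2)*(n^2 - 16) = (n - 1)*(n + 2)*(n + 4)*(n - 4)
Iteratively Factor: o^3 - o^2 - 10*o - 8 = (o + 2)*(o^2 - 3*o - 4) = (o - 4)*(o + 2)*(o + 1)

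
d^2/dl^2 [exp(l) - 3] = exp(l)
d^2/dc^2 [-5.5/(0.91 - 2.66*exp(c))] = (38.9158*exp(c) + 13.3133)*exp(c)/(2.66*exp(c) - 0.91)^3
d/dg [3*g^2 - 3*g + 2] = 6*g - 3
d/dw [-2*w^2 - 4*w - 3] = -4*w - 4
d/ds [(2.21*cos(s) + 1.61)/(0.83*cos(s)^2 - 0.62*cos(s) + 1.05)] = (1.8343*cos(s)^2 + 2.6726*cos(s) - 3.3187)*sin(s)/(0.6889*cos(s)^4 - 1.0292*cos(s)^3 + 2.1274*cos(s)^2 - 1.302*cos(s) + 1.1025)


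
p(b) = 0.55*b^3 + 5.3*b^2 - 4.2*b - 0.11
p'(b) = 1.65*b^2 + 10.6*b - 4.2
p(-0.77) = 6.02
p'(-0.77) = -11.38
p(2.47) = 30.14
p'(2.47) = 32.05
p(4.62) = 147.85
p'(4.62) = 79.99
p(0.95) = 1.15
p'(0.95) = 7.36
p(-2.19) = 28.73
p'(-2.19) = -19.50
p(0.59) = -0.63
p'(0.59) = 2.63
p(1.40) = 5.91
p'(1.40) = 13.87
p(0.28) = -0.86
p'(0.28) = -1.10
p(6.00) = 284.29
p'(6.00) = 118.80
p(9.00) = 792.34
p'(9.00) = 224.85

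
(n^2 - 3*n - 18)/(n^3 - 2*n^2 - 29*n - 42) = (n - 6)/(n^2 - 5*n - 14)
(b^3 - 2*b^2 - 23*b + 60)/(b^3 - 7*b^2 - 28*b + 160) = (b - 3)/(b - 8)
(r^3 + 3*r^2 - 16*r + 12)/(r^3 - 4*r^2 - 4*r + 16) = (r^2 + 5*r - 6)/(r^2 - 2*r - 8)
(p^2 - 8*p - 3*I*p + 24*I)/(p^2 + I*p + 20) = (p^2 - 8*p - 3*I*p + 24*I)/(p^2 + I*p + 20)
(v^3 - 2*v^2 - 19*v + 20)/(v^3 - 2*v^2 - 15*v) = (v^2 + 3*v - 4)/(v*(v + 3))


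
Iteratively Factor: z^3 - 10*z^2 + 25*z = (z - 5)*(z^2 - 5*z) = (z - 5)^2*(z)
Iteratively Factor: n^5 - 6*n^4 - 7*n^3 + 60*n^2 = (n + 3)*(n^4 - 9*n^3 + 20*n^2) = (n - 4)*(n + 3)*(n^3 - 5*n^2) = n*(n - 4)*(n + 3)*(n^2 - 5*n) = n^2*(n - 4)*(n + 3)*(n - 5)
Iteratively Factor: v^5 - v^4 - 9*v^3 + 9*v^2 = (v)*(v^4 - v^3 - 9*v^2 + 9*v) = v*(v + 3)*(v^3 - 4*v^2 + 3*v) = v*(v - 1)*(v + 3)*(v^2 - 3*v) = v^2*(v - 1)*(v + 3)*(v - 3)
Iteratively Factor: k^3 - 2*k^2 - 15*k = (k - 5)*(k^2 + 3*k) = (k - 5)*(k + 3)*(k)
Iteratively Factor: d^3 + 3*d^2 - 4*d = (d)*(d^2 + 3*d - 4) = d*(d + 4)*(d - 1)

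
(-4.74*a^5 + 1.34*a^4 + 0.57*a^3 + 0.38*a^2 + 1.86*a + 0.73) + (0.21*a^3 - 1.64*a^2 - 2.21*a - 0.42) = -4.74*a^5 + 1.34*a^4 + 0.78*a^3 - 1.26*a^2 - 0.35*a + 0.31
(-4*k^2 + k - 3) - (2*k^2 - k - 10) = -6*k^2 + 2*k + 7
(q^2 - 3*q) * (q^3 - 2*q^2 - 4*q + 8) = q^5 - 5*q^4 + 2*q^3 + 20*q^2 - 24*q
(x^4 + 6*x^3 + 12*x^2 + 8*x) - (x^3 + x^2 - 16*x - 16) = x^4 + 5*x^3 + 11*x^2 + 24*x + 16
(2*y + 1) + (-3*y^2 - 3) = -3*y^2 + 2*y - 2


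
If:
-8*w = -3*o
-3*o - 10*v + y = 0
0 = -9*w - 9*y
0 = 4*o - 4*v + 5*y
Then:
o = 0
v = 0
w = 0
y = 0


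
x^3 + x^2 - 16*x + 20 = (x - 2)^2*(x + 5)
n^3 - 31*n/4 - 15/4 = (n - 3)*(n + 1/2)*(n + 5/2)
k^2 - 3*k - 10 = (k - 5)*(k + 2)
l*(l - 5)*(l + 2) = l^3 - 3*l^2 - 10*l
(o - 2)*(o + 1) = o^2 - o - 2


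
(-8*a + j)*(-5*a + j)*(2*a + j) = 80*a^3 + 14*a^2*j - 11*a*j^2 + j^3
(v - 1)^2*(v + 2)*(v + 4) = v^4 + 4*v^3 - 3*v^2 - 10*v + 8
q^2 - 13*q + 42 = (q - 7)*(q - 6)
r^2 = r^2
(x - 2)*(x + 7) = x^2 + 5*x - 14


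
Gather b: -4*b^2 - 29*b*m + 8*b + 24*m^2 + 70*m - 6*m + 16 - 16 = -4*b^2 + b*(8 - 29*m) + 24*m^2 + 64*m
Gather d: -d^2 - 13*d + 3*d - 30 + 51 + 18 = -d^2 - 10*d + 39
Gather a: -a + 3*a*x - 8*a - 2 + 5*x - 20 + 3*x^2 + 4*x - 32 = a*(3*x - 9) + 3*x^2 + 9*x - 54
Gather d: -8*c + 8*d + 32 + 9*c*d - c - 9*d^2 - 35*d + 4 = -9*c - 9*d^2 + d*(9*c - 27) + 36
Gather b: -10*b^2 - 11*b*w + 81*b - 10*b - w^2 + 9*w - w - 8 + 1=-10*b^2 + b*(71 - 11*w) - w^2 + 8*w - 7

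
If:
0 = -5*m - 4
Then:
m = -4/5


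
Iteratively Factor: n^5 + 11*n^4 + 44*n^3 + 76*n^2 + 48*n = (n + 3)*(n^4 + 8*n^3 + 20*n^2 + 16*n) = (n + 2)*(n + 3)*(n^3 + 6*n^2 + 8*n) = n*(n + 2)*(n + 3)*(n^2 + 6*n + 8) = n*(n + 2)*(n + 3)*(n + 4)*(n + 2)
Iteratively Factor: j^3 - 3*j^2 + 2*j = (j - 1)*(j^2 - 2*j) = j*(j - 1)*(j - 2)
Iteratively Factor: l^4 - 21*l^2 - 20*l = (l + 4)*(l^3 - 4*l^2 - 5*l) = (l + 1)*(l + 4)*(l^2 - 5*l) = (l - 5)*(l + 1)*(l + 4)*(l)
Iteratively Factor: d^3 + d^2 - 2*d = (d + 2)*(d^2 - d) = d*(d + 2)*(d - 1)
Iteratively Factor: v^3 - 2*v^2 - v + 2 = (v + 1)*(v^2 - 3*v + 2) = (v - 2)*(v + 1)*(v - 1)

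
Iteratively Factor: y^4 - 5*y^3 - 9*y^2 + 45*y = (y - 5)*(y^3 - 9*y) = y*(y - 5)*(y^2 - 9) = y*(y - 5)*(y - 3)*(y + 3)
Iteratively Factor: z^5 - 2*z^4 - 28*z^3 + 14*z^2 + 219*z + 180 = (z + 3)*(z^4 - 5*z^3 - 13*z^2 + 53*z + 60) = (z - 5)*(z + 3)*(z^3 - 13*z - 12) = (z - 5)*(z - 4)*(z + 3)*(z^2 + 4*z + 3) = (z - 5)*(z - 4)*(z + 1)*(z + 3)*(z + 3)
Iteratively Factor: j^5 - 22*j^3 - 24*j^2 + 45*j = (j)*(j^4 - 22*j^2 - 24*j + 45) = j*(j - 5)*(j^3 + 5*j^2 + 3*j - 9) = j*(j - 5)*(j + 3)*(j^2 + 2*j - 3) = j*(j - 5)*(j + 3)^2*(j - 1)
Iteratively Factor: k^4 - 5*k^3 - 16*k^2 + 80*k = (k)*(k^3 - 5*k^2 - 16*k + 80) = k*(k - 5)*(k^2 - 16) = k*(k - 5)*(k - 4)*(k + 4)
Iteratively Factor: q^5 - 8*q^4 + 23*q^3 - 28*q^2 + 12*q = (q - 2)*(q^4 - 6*q^3 + 11*q^2 - 6*q) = q*(q - 2)*(q^3 - 6*q^2 + 11*q - 6) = q*(q - 2)^2*(q^2 - 4*q + 3) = q*(q - 3)*(q - 2)^2*(q - 1)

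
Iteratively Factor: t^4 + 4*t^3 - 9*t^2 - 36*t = (t)*(t^3 + 4*t^2 - 9*t - 36) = t*(t + 3)*(t^2 + t - 12) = t*(t + 3)*(t + 4)*(t - 3)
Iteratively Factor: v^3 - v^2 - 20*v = (v - 5)*(v^2 + 4*v) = (v - 5)*(v + 4)*(v)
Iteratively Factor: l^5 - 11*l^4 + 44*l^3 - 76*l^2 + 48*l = (l - 2)*(l^4 - 9*l^3 + 26*l^2 - 24*l) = (l - 4)*(l - 2)*(l^3 - 5*l^2 + 6*l) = l*(l - 4)*(l - 2)*(l^2 - 5*l + 6) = l*(l - 4)*(l - 2)^2*(l - 3)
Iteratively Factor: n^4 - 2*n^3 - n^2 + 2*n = (n)*(n^3 - 2*n^2 - n + 2) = n*(n - 1)*(n^2 - n - 2) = n*(n - 1)*(n + 1)*(n - 2)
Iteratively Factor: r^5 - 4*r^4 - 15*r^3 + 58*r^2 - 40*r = (r - 1)*(r^4 - 3*r^3 - 18*r^2 + 40*r) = (r - 5)*(r - 1)*(r^3 + 2*r^2 - 8*r) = r*(r - 5)*(r - 1)*(r^2 + 2*r - 8) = r*(r - 5)*(r - 1)*(r + 4)*(r - 2)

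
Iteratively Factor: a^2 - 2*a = (a)*(a - 2)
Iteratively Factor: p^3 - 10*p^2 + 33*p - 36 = (p - 3)*(p^2 - 7*p + 12) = (p - 3)^2*(p - 4)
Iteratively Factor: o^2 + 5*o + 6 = (o + 2)*(o + 3)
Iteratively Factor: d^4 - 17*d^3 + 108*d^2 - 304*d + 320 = (d - 5)*(d^3 - 12*d^2 + 48*d - 64) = (d - 5)*(d - 4)*(d^2 - 8*d + 16) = (d - 5)*(d - 4)^2*(d - 4)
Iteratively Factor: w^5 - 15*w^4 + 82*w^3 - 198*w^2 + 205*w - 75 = (w - 1)*(w^4 - 14*w^3 + 68*w^2 - 130*w + 75) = (w - 1)^2*(w^3 - 13*w^2 + 55*w - 75) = (w - 5)*(w - 1)^2*(w^2 - 8*w + 15) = (w - 5)*(w - 3)*(w - 1)^2*(w - 5)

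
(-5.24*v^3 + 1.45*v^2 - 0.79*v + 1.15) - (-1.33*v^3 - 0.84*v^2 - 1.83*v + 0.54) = -3.91*v^3 + 2.29*v^2 + 1.04*v + 0.61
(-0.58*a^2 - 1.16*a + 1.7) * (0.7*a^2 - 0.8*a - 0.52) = -0.406*a^4 - 0.348*a^3 + 2.4196*a^2 - 0.7568*a - 0.884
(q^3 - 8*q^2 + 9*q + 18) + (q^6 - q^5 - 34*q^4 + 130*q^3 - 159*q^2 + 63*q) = q^6 - q^5 - 34*q^4 + 131*q^3 - 167*q^2 + 72*q + 18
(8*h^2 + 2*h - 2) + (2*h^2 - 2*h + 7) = 10*h^2 + 5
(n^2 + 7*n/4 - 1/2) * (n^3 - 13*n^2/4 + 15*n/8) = n^5 - 3*n^4/2 - 69*n^3/16 + 157*n^2/32 - 15*n/16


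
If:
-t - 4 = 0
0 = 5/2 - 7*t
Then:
No Solution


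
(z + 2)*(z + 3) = z^2 + 5*z + 6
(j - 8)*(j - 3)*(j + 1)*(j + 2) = j^4 - 8*j^3 - 7*j^2 + 50*j + 48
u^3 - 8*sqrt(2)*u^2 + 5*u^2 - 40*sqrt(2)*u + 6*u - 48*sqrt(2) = (u + 2)*(u + 3)*(u - 8*sqrt(2))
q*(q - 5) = q^2 - 5*q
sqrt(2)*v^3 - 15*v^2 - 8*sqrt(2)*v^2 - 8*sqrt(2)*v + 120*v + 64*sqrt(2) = (v - 8)*(v - 8*sqrt(2))*(sqrt(2)*v + 1)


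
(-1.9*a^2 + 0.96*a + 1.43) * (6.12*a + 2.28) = -11.628*a^3 + 1.5432*a^2 + 10.9404*a + 3.2604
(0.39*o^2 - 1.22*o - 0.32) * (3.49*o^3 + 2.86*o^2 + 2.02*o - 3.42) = 1.3611*o^5 - 3.1424*o^4 - 3.8182*o^3 - 4.7134*o^2 + 3.526*o + 1.0944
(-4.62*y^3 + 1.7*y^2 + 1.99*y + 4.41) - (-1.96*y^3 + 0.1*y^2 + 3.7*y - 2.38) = -2.66*y^3 + 1.6*y^2 - 1.71*y + 6.79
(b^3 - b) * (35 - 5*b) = -5*b^4 + 35*b^3 + 5*b^2 - 35*b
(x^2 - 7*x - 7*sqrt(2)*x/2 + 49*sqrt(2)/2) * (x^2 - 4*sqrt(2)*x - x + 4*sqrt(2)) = x^4 - 15*sqrt(2)*x^3/2 - 8*x^3 + 35*x^2 + 60*sqrt(2)*x^2 - 224*x - 105*sqrt(2)*x/2 + 196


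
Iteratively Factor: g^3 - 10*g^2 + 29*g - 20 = (g - 4)*(g^2 - 6*g + 5) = (g - 4)*(g - 1)*(g - 5)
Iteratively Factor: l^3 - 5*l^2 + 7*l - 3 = (l - 3)*(l^2 - 2*l + 1) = (l - 3)*(l - 1)*(l - 1)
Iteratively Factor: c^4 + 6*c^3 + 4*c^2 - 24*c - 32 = (c - 2)*(c^3 + 8*c^2 + 20*c + 16) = (c - 2)*(c + 4)*(c^2 + 4*c + 4) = (c - 2)*(c + 2)*(c + 4)*(c + 2)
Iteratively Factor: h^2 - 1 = (h - 1)*(h + 1)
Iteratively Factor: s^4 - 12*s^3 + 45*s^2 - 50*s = (s - 2)*(s^3 - 10*s^2 + 25*s) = s*(s - 2)*(s^2 - 10*s + 25) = s*(s - 5)*(s - 2)*(s - 5)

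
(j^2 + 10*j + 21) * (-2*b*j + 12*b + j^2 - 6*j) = -2*b*j^3 - 8*b*j^2 + 78*b*j + 252*b + j^4 + 4*j^3 - 39*j^2 - 126*j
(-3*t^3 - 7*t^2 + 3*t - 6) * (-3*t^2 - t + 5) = 9*t^5 + 24*t^4 - 17*t^3 - 20*t^2 + 21*t - 30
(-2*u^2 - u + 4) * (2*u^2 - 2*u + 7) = -4*u^4 + 2*u^3 - 4*u^2 - 15*u + 28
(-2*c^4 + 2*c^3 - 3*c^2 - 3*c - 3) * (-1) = 2*c^4 - 2*c^3 + 3*c^2 + 3*c + 3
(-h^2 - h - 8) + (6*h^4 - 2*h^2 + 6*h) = 6*h^4 - 3*h^2 + 5*h - 8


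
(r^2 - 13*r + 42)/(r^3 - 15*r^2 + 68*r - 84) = 1/(r - 2)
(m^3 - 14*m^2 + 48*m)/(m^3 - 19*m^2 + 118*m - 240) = m/(m - 5)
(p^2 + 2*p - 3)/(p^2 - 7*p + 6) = (p + 3)/(p - 6)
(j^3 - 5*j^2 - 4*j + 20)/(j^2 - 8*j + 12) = (j^2 - 3*j - 10)/(j - 6)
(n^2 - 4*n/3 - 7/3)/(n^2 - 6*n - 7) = (n - 7/3)/(n - 7)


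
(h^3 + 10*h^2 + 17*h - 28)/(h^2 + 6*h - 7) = h + 4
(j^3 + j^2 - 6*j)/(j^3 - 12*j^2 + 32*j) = (j^2 + j - 6)/(j^2 - 12*j + 32)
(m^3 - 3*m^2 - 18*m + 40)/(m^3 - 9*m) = (m^3 - 3*m^2 - 18*m + 40)/(m*(m^2 - 9))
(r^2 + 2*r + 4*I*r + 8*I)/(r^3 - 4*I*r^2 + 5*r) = (r^2 + 2*r + 4*I*r + 8*I)/(r*(r^2 - 4*I*r + 5))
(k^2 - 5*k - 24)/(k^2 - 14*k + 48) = (k + 3)/(k - 6)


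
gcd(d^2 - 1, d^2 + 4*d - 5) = d - 1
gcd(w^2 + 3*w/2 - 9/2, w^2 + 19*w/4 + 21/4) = w + 3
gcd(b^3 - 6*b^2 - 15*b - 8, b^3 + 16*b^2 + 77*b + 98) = 1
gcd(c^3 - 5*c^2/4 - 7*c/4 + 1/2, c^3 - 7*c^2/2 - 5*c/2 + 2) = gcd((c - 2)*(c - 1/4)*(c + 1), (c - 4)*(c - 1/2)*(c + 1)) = c + 1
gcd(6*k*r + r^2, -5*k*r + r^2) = r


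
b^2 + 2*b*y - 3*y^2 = (b - y)*(b + 3*y)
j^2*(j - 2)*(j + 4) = j^4 + 2*j^3 - 8*j^2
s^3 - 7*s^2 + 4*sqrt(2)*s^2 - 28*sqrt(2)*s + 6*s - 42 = (s - 7)*(s + sqrt(2))*(s + 3*sqrt(2))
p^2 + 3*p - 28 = (p - 4)*(p + 7)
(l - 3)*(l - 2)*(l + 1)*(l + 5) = l^4 + l^3 - 19*l^2 + 11*l + 30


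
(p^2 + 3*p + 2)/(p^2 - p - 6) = (p + 1)/(p - 3)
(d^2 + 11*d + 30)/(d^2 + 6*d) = (d + 5)/d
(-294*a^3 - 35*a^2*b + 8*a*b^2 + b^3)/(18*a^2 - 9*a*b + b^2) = (-49*a^2 - 14*a*b - b^2)/(3*a - b)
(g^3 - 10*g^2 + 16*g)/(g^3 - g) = (g^2 - 10*g + 16)/(g^2 - 1)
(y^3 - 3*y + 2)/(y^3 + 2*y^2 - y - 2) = (y - 1)/(y + 1)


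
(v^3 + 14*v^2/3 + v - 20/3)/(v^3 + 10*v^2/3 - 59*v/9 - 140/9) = 3*(v - 1)/(3*v - 7)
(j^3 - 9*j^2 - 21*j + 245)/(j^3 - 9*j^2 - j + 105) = (j^2 - 2*j - 35)/(j^2 - 2*j - 15)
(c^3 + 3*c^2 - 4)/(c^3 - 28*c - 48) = (c^2 + c - 2)/(c^2 - 2*c - 24)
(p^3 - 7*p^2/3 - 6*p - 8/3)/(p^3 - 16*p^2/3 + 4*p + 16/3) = (p + 1)/(p - 2)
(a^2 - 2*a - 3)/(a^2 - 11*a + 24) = (a + 1)/(a - 8)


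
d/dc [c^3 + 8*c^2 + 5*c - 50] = 3*c^2 + 16*c + 5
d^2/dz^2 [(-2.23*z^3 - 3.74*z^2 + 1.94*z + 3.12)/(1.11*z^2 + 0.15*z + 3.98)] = (25.629006*z^3 + 114.212484*z^2 - 260.250864*z - 148.229224)/(1.367631*z^6 + 0.554445*z^5 + 14.786199*z^4 + 3.979395*z^3 + 53.017182*z^2 + 7.12818*z + 63.044792)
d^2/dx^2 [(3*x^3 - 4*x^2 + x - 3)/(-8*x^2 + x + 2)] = 2*(-83*x^3 + 750*x^2 - 156*x + 69)/(512*x^6 - 192*x^5 - 360*x^4 + 95*x^3 + 90*x^2 - 12*x - 8)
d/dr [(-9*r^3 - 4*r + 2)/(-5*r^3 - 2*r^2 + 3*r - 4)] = 2*(9*r^4 - 47*r^3 + 65*r^2 + 4*r + 5)/(25*r^6 + 20*r^5 - 26*r^4 + 28*r^3 + 25*r^2 - 24*r + 16)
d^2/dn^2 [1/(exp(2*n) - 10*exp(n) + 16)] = 2*((5 - 2*exp(n))*(exp(2*n) - 10*exp(n) + 16) + 4*(exp(n) - 5)^2*exp(n))*exp(n)/(exp(2*n) - 10*exp(n) + 16)^3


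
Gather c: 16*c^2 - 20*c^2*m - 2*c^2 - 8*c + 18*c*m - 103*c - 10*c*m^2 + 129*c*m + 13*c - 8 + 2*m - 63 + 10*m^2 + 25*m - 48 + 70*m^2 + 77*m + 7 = c^2*(14 - 20*m) + c*(-10*m^2 + 147*m - 98) + 80*m^2 + 104*m - 112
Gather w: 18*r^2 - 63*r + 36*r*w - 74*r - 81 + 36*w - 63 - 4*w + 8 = 18*r^2 - 137*r + w*(36*r + 32) - 136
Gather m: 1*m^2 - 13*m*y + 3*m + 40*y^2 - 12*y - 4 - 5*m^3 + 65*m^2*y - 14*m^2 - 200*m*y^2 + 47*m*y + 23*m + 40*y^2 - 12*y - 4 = -5*m^3 + m^2*(65*y - 13) + m*(-200*y^2 + 34*y + 26) + 80*y^2 - 24*y - 8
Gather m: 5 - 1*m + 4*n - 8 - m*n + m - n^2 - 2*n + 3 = -m*n - n^2 + 2*n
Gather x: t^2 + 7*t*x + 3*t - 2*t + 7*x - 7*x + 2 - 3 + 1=t^2 + 7*t*x + t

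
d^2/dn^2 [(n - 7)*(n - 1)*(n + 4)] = 6*n - 8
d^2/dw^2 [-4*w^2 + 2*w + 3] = -8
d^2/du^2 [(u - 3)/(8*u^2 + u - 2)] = 2*((23 - 24*u)*(8*u^2 + u - 2) + (u - 3)*(16*u + 1)^2)/(8*u^2 + u - 2)^3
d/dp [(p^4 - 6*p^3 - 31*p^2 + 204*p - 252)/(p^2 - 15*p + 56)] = (2*p^3 - 23*p^2 - 16*p + 156)/(p^2 - 16*p + 64)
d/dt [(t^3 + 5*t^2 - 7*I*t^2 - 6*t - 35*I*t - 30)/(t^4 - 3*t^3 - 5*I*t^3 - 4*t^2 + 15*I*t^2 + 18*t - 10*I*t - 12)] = (-t^6 + t^5*(-10 + 14*I) + t^4*(64 + 124*I) + t^3*(470 - 290*I) + t^2*(-835 - 676*I) + t*(-360 + 1068*I) + 612 + 120*I)/(t^8 + t^7*(-6 - 10*I) + t^6*(-24 + 60*I) + t^5*(210 - 70*I) + t^4*(-441 - 240*I) + t^3*(228 + 740*I) + t^2*(320 - 720*I) + t*(-432 + 240*I) + 144)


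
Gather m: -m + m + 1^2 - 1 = 0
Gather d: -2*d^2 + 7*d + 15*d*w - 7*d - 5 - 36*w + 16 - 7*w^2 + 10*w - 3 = -2*d^2 + 15*d*w - 7*w^2 - 26*w + 8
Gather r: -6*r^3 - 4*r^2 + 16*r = -6*r^3 - 4*r^2 + 16*r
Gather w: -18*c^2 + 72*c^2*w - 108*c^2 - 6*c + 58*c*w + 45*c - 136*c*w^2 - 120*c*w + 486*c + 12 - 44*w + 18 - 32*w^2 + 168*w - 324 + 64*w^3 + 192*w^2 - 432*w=-126*c^2 + 525*c + 64*w^3 + w^2*(160 - 136*c) + w*(72*c^2 - 62*c - 308) - 294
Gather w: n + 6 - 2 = n + 4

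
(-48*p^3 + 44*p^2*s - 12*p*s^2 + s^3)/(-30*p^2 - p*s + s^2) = (8*p^2 - 6*p*s + s^2)/(5*p + s)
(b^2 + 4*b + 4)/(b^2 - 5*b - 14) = (b + 2)/(b - 7)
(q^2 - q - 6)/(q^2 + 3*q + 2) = (q - 3)/(q + 1)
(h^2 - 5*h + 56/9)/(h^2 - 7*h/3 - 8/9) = (3*h - 7)/(3*h + 1)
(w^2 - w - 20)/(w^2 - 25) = (w + 4)/(w + 5)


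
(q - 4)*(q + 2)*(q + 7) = q^3 + 5*q^2 - 22*q - 56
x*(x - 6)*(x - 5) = x^3 - 11*x^2 + 30*x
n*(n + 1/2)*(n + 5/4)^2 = n^4 + 3*n^3 + 45*n^2/16 + 25*n/32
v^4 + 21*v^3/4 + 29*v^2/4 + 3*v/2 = v*(v + 1/4)*(v + 2)*(v + 3)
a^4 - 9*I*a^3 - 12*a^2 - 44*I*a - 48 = (a - 6*I)*(a - 4*I)*(a - I)*(a + 2*I)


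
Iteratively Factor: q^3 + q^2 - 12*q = (q + 4)*(q^2 - 3*q) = q*(q + 4)*(q - 3)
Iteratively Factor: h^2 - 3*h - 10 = (h - 5)*(h + 2)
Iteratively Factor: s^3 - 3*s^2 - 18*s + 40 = (s - 5)*(s^2 + 2*s - 8) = (s - 5)*(s + 4)*(s - 2)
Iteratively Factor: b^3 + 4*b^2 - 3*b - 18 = (b + 3)*(b^2 + b - 6) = (b + 3)^2*(b - 2)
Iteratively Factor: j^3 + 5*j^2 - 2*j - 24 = (j + 4)*(j^2 + j - 6) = (j - 2)*(j + 4)*(j + 3)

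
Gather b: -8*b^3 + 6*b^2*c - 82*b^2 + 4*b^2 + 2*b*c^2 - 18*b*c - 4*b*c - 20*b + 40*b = -8*b^3 + b^2*(6*c - 78) + b*(2*c^2 - 22*c + 20)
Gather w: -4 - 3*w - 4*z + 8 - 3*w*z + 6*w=w*(3 - 3*z) - 4*z + 4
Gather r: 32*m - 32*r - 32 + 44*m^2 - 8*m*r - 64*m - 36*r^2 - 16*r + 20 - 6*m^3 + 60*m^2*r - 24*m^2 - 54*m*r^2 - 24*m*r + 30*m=-6*m^3 + 20*m^2 - 2*m + r^2*(-54*m - 36) + r*(60*m^2 - 32*m - 48) - 12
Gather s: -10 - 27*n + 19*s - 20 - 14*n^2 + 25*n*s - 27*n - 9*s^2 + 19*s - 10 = -14*n^2 - 54*n - 9*s^2 + s*(25*n + 38) - 40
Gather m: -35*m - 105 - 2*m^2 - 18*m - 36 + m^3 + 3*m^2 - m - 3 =m^3 + m^2 - 54*m - 144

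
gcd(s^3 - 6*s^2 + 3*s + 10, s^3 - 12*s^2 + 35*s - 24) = 1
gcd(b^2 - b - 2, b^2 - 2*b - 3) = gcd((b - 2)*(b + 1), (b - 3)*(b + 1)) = b + 1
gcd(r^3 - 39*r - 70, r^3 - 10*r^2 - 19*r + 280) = r^2 - 2*r - 35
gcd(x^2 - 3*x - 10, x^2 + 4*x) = 1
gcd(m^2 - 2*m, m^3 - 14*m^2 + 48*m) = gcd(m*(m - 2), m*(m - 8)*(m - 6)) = m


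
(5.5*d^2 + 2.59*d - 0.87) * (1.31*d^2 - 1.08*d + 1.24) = 7.205*d^4 - 2.5471*d^3 + 2.8831*d^2 + 4.1512*d - 1.0788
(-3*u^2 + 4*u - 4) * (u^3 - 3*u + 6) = -3*u^5 + 4*u^4 + 5*u^3 - 30*u^2 + 36*u - 24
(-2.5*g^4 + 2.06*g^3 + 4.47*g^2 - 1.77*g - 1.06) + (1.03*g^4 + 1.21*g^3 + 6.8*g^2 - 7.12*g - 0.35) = -1.47*g^4 + 3.27*g^3 + 11.27*g^2 - 8.89*g - 1.41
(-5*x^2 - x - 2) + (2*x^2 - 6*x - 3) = -3*x^2 - 7*x - 5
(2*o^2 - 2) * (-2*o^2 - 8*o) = -4*o^4 - 16*o^3 + 4*o^2 + 16*o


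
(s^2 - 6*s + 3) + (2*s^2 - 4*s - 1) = 3*s^2 - 10*s + 2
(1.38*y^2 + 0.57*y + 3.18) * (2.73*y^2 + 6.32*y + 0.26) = 3.7674*y^4 + 10.2777*y^3 + 12.6426*y^2 + 20.2458*y + 0.8268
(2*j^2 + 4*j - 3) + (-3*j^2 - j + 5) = -j^2 + 3*j + 2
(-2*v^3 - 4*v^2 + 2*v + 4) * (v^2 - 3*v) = -2*v^5 + 2*v^4 + 14*v^3 - 2*v^2 - 12*v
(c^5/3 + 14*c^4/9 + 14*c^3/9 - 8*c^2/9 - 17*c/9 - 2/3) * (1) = c^5/3 + 14*c^4/9 + 14*c^3/9 - 8*c^2/9 - 17*c/9 - 2/3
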